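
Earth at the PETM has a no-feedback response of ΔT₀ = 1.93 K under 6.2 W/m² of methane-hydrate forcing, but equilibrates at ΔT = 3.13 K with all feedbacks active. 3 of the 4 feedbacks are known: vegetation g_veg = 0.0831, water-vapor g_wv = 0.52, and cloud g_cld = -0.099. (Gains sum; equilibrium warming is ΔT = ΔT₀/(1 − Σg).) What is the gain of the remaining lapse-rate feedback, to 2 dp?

Amplification A = ΔT/ΔT₀ = 3.13/1.93 = 1.622.
Total gain g = 1 − 1/A = 1 − 1/1.622 = 0.3835.
Known gains sum to 0.0831 + 0.52 − 0.099 = 0.5041.
g_lr = 0.3835 − 0.5041 = -0.12.

-0.12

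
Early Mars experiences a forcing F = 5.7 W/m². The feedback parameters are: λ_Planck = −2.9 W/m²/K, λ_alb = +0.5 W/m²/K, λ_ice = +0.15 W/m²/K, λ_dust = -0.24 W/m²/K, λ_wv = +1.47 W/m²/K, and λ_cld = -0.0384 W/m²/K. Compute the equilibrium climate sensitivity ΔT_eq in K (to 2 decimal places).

Net feedback parameter λ = (−2.9) + (+0.5) + (+0.15) + (-0.24) + (+1.47) + (-0.0384) = -1.0584 W/m²/K.
ΔT = −F/λ = −5.7/(-1.0584) = 5.39 K.

5.39 K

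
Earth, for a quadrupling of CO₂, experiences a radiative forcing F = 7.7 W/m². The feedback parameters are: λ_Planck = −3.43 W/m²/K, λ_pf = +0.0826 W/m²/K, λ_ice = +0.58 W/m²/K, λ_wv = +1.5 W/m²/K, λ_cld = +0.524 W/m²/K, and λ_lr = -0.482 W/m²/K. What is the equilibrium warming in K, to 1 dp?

6.3 K

Net feedback parameter λ = (−3.43) + (+0.0826) + (+0.58) + (+1.5) + (+0.524) + (-0.482) = -1.2254 W/m²/K.
ΔT = −F/λ = −7.7/(-1.2254) = 6.3 K.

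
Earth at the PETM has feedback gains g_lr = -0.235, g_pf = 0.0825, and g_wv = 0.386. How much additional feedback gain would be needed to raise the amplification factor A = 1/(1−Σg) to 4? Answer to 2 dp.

Current total gain = 0.2335.
Target gain for A = 4: g* = 1 − 1/4 = 0.75.
Additional gain needed = 0.75 − 0.2335 = 0.52.

0.52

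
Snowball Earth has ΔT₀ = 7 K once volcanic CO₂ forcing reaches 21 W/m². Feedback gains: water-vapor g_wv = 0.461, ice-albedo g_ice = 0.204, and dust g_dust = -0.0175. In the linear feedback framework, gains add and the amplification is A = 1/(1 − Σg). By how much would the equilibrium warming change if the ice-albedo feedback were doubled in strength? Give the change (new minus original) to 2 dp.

Original: g = 0.6475, ΔT = 7/(1−0.6475) = 19.8582 K.
With doubled ice-albedo: g' = 0.8515, ΔT' = 7/(1−0.8515) = 47.1380 K.
Change = 47.1380 − 19.8582 = 27.28 K.

27.28 K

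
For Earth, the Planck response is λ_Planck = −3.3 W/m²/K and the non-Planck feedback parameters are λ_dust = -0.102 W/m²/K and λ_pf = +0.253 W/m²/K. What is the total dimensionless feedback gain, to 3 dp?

Convert to gains: g_dust = -0.102/3.3 = -0.03091; g_pf = 0.253/3.3 = 0.07667.
Total gain g = 0.04576.

0.046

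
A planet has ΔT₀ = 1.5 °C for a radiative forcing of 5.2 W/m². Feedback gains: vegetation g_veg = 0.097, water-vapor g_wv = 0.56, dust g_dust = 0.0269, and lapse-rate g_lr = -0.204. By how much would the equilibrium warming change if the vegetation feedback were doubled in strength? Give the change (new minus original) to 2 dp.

Original: g = 0.4799, ΔT = 1.5/(1−0.4799) = 2.8841 °C.
With doubled vegetation: g' = 0.5769, ΔT' = 1.5/(1−0.5769) = 3.5453 °C.
Change = 3.5453 − 2.8841 = 0.66 °C.

0.66 °C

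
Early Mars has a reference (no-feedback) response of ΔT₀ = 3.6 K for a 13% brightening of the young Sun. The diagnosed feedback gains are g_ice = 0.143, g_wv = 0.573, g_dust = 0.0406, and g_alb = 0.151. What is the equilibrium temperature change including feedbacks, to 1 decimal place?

Total gain g = 0.143 + 0.573 + 0.0406 + 0.151 = 0.9076.
Amplification A = 1/(1 − 0.9076) = 10.82.
ΔT = 3.6 × 10.82 = 39.0 K.

39.0 K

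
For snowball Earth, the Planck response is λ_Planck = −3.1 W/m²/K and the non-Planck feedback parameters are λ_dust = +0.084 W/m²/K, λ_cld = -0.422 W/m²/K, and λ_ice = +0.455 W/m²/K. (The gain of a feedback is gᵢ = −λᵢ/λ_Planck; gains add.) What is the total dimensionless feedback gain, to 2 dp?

0.04

Convert to gains: g_dust = 0.084/3.1 = 0.0271; g_cld = -0.422/3.1 = -0.1361; g_ice = 0.455/3.1 = 0.1468.
Total gain g = 0.0378.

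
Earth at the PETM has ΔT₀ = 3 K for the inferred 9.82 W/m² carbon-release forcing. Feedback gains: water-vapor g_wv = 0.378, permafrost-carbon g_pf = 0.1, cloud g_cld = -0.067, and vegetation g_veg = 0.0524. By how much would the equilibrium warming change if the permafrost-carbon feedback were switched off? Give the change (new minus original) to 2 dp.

Original: g = 0.4634, ΔT = 3/(1−0.4634) = 5.5908 K.
Without permafrost-carbon: g' = 0.3634, ΔT' = 3/(1−0.3634) = 4.7125 K.
Change = 4.7125 − 5.5908 = -0.88 K.

-0.88 K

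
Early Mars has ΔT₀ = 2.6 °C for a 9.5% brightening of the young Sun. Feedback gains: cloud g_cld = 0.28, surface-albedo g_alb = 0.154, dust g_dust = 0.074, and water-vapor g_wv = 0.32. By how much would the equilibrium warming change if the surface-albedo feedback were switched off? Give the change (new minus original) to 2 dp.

-7.14 °C

Original: g = 0.828, ΔT = 2.6/(1−0.828) = 15.1163 °C.
Without surface-albedo: g' = 0.674, ΔT' = 2.6/(1−0.674) = 7.9755 °C.
Change = 7.9755 − 15.1163 = -7.14 °C.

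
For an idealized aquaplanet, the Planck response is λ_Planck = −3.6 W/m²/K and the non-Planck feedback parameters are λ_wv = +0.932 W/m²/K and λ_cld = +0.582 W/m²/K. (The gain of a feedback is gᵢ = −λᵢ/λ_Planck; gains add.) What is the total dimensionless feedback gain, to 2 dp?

0.42

Convert to gains: g_wv = 0.932/3.6 = 0.2589; g_cld = 0.582/3.6 = 0.1617.
Total gain g = 0.4206.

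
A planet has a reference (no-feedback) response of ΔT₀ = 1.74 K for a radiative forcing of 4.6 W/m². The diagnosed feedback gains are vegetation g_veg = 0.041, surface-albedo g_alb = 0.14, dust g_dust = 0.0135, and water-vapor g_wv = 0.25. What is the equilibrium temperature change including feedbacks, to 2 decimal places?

3.13 K

Total gain g = 0.041 + 0.14 + 0.0135 + 0.25 = 0.4445.
Amplification A = 1/(1 − 0.4445) = 1.8.
ΔT = 1.74 × 1.8 = 3.13 K.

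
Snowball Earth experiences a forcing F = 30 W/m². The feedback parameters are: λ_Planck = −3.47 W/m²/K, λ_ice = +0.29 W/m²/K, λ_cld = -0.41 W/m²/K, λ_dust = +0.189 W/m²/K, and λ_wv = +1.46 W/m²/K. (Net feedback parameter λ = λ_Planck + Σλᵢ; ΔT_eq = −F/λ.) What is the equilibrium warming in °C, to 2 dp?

15.46 °C

Net feedback parameter λ = (−3.47) + (+0.29) + (-0.41) + (+0.189) + (+1.46) = -1.941 W/m²/K.
ΔT = −F/λ = −30/(-1.941) = 15.46 °C.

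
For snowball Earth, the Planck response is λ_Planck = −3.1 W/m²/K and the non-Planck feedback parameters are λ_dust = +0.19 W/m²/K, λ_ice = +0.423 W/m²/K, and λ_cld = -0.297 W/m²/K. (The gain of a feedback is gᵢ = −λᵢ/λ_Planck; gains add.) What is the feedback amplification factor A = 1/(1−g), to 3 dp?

1.114

Convert to gains: g_dust = 0.19/3.1 = 0.06129; g_ice = 0.423/3.1 = 0.1365; g_cld = -0.297/3.1 = -0.09581.
Total gain g = 0.10198.
A = 1/(1 − 0.10198) = 1.114.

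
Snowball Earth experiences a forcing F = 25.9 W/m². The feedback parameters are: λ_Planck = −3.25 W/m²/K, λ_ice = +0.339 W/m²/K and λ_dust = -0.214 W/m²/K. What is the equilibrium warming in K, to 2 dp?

8.29 K

Net feedback parameter λ = (−3.25) + (+0.339) + (-0.214) = -3.125 W/m²/K.
ΔT = −F/λ = −25.9/(-3.125) = 8.29 K.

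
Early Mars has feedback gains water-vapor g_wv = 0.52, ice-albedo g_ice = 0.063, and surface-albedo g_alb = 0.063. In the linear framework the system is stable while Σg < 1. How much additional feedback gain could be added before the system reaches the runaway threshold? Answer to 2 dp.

0.35

Current total gain = 0.52 + 0.063 + 0.063 = 0.646.
Margin to runaway = 1 − 0.646 = 0.35.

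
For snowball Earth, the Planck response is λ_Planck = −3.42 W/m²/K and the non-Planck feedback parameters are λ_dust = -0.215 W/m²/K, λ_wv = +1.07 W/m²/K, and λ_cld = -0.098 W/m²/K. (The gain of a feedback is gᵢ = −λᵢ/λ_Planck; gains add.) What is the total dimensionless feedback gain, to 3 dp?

Convert to gains: g_dust = -0.215/3.42 = -0.06287; g_wv = 1.07/3.42 = 0.3129; g_cld = -0.098/3.42 = -0.02865.
Total gain g = 0.22138.

0.221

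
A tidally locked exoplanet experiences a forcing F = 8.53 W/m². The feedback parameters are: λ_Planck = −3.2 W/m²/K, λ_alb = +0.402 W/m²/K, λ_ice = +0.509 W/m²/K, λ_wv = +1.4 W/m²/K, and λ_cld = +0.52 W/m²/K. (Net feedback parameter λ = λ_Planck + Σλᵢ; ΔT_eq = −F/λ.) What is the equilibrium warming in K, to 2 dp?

23.12 K

Net feedback parameter λ = (−3.2) + (+0.402) + (+0.509) + (+1.4) + (+0.52) = -0.369 W/m²/K.
ΔT = −F/λ = −8.53/(-0.369) = 23.12 K.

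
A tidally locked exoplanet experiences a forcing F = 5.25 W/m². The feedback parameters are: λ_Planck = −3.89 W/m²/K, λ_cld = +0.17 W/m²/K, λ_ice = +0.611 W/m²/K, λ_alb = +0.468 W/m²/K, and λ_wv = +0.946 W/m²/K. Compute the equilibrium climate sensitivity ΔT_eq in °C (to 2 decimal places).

Net feedback parameter λ = (−3.89) + (+0.17) + (+0.611) + (+0.468) + (+0.946) = -1.695 W/m²/K.
ΔT = −F/λ = −5.25/(-1.695) = 3.10 °C.

3.10 °C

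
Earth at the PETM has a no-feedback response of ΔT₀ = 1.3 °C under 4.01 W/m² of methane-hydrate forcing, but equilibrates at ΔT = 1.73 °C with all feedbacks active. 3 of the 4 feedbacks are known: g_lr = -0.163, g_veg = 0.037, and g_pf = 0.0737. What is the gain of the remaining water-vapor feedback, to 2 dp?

0.30

Amplification A = ΔT/ΔT₀ = 1.73/1.3 = 1.331.
Total gain g = 1 − 1/A = 1 − 1/1.331 = 0.2487.
Known gains sum to -0.163 + 0.037 + 0.0737 = -0.0523.
g_wv = 0.2487 + 0.0523 = 0.30.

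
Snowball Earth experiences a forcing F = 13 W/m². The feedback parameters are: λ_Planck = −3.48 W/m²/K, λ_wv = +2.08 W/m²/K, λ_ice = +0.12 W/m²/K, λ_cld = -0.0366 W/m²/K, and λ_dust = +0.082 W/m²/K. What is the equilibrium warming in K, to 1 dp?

10.5 K

Net feedback parameter λ = (−3.48) + (+2.08) + (+0.12) + (-0.0366) + (+0.082) = -1.2346 W/m²/K.
ΔT = −F/λ = −13/(-1.2346) = 10.5 K.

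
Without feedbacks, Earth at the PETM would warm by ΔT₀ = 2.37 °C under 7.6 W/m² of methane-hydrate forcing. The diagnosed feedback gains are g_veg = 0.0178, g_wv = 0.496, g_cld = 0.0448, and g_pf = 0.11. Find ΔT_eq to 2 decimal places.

7.15 °C

Total gain g = 0.0178 + 0.496 + 0.0448 + 0.11 = 0.6686.
Amplification A = 1/(1 − 0.6686) = 3.018.
ΔT = 2.37 × 3.018 = 7.15 °C.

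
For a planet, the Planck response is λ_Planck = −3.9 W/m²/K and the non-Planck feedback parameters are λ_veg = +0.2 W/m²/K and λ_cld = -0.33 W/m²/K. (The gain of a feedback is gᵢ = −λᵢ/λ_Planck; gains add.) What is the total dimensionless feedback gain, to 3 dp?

-0.033

Convert to gains: g_veg = 0.2/3.9 = 0.05128; g_cld = -0.33/3.9 = -0.08462.
Total gain g = -0.03334.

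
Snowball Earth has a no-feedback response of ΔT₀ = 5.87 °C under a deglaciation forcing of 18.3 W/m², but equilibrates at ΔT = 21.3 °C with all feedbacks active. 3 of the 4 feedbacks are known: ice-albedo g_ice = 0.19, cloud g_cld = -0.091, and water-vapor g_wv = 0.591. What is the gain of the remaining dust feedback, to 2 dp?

Amplification A = ΔT/ΔT₀ = 21.3/5.87 = 3.629.
Total gain g = 1 − 1/A = 1 − 1/3.629 = 0.7244.
Known gains sum to 0.19 − 0.091 + 0.591 = 0.69.
g_dust = 0.7244 − 0.69 = 0.03.

0.03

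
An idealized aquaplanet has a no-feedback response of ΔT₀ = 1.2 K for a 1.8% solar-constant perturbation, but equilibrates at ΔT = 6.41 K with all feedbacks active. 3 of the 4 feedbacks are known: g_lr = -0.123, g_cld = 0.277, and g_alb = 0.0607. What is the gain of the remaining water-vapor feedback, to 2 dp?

Amplification A = ΔT/ΔT₀ = 6.41/1.2 = 5.342.
Total gain g = 1 − 1/A = 1 − 1/5.342 = 0.8128.
Known gains sum to -0.123 + 0.277 + 0.0607 = 0.2147.
g_wv = 0.8128 − 0.2147 = 0.60.

0.60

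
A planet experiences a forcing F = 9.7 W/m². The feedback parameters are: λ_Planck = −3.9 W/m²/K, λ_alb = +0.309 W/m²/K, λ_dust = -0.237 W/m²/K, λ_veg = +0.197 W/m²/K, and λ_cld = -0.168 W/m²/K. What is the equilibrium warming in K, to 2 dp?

2.55 K

Net feedback parameter λ = (−3.9) + (+0.309) + (-0.237) + (+0.197) + (-0.168) = -3.799 W/m²/K.
ΔT = −F/λ = −9.7/(-3.799) = 2.55 K.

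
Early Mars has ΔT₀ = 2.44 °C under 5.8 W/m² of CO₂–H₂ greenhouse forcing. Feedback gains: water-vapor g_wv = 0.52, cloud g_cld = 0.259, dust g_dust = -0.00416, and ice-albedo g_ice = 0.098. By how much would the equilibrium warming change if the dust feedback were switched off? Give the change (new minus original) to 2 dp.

Original: g = 0.87284, ΔT = 2.44/(1−0.87284) = 19.1884 °C.
Without dust: g' = 0.877, ΔT' = 2.44/(1−0.877) = 19.8374 °C.
Change = 19.8374 − 19.1884 = 0.65 °C.

0.65 °C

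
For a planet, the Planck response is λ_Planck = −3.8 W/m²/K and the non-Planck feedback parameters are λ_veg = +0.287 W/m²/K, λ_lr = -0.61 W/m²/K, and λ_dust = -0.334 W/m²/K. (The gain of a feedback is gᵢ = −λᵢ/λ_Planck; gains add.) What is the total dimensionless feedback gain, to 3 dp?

Convert to gains: g_veg = 0.287/3.8 = 0.07553; g_lr = -0.61/3.8 = -0.1605; g_dust = -0.334/3.8 = -0.08789.
Total gain g = -0.17286.

-0.173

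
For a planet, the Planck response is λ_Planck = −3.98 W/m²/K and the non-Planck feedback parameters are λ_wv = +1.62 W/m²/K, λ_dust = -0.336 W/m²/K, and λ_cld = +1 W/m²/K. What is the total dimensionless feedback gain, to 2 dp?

0.57

Convert to gains: g_wv = 1.62/3.98 = 0.407; g_dust = -0.336/3.98 = -0.08442; g_cld = 1/3.98 = 0.2513.
Total gain g = 0.57388.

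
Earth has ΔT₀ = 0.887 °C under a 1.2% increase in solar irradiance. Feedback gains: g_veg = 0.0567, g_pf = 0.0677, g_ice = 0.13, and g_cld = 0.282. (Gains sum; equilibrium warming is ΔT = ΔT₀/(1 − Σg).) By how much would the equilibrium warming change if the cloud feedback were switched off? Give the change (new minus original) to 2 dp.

Original: g = 0.5364, ΔT = 0.887/(1−0.5364) = 1.9133 °C.
Without cloud: g' = 0.2544, ΔT' = 0.887/(1−0.2544) = 1.1896 °C.
Change = 1.1896 − 1.9133 = -0.72 °C.

-0.72 °C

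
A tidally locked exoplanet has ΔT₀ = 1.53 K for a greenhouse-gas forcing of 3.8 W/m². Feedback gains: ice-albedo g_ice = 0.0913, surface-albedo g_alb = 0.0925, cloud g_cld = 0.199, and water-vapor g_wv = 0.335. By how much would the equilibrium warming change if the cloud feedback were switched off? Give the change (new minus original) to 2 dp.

-2.24 K

Original: g = 0.7178, ΔT = 1.53/(1−0.7178) = 5.4217 K.
Without cloud: g' = 0.5188, ΔT' = 1.53/(1−0.5188) = 3.1796 K.
Change = 3.1796 − 5.4217 = -2.24 K.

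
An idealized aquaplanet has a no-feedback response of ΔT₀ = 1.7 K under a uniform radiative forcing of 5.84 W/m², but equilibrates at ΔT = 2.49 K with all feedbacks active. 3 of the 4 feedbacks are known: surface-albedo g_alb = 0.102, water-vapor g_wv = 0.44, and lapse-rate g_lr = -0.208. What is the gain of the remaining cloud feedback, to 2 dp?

-0.02

Amplification A = ΔT/ΔT₀ = 2.49/1.7 = 1.465.
Total gain g = 1 − 1/A = 1 − 1/1.465 = 0.3174.
Known gains sum to 0.102 + 0.44 − 0.208 = 0.334.
g_cld = 0.3174 − 0.334 = -0.02.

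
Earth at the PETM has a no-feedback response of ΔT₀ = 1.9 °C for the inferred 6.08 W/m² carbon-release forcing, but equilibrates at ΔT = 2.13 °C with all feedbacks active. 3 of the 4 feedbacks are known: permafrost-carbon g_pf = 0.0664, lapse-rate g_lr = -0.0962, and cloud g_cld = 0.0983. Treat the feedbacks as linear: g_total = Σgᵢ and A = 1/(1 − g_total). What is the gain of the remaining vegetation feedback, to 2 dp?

0.04

Amplification A = ΔT/ΔT₀ = 2.13/1.9 = 1.121.
Total gain g = 1 − 1/A = 1 − 1/1.121 = 0.1079.
Known gains sum to 0.0664 − 0.0962 + 0.0983 = 0.0685.
g_veg = 0.1079 − 0.0685 = 0.04.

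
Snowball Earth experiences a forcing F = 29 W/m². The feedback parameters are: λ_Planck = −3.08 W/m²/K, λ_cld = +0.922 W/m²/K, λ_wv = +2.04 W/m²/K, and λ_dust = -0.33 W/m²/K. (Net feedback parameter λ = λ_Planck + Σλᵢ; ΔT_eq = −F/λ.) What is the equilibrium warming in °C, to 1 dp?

64.7 °C

Net feedback parameter λ = (−3.08) + (+0.922) + (+2.04) + (-0.33) = -0.448 W/m²/K.
ΔT = −F/λ = −29/(-0.448) = 64.7 °C.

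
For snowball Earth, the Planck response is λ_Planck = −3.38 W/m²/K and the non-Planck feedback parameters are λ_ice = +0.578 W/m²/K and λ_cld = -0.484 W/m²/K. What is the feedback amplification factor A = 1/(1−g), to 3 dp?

Convert to gains: g_ice = 0.578/3.38 = 0.171; g_cld = -0.484/3.38 = -0.1432.
Total gain g = 0.0278.
A = 1/(1 − 0.0278) = 1.029.

1.029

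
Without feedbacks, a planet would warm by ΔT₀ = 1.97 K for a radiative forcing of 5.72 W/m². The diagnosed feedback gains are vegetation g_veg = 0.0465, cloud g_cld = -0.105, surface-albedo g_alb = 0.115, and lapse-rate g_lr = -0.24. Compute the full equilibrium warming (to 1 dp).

Total gain g = 0.0465 − 0.105 + 0.115 − 0.24 = -0.1835.
Amplification A = 1/(1 + 0.1835) = 0.845.
ΔT = 1.97 × 0.845 = 1.7 K.

1.7 K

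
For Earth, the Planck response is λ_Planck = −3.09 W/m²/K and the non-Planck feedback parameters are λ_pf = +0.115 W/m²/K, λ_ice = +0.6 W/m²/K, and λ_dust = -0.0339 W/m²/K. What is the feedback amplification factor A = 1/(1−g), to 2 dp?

Convert to gains: g_pf = 0.115/3.09 = 0.03722; g_ice = 0.6/3.09 = 0.1942; g_dust = -0.0339/3.09 = -0.01097.
Total gain g = 0.22045.
A = 1/(1 − 0.22045) = 1.28.

1.28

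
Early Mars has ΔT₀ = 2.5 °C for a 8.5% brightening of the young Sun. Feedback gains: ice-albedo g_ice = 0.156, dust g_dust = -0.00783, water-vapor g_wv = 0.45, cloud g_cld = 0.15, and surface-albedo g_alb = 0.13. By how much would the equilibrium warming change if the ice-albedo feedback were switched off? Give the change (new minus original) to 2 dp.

-11.52 °C

Original: g = 0.87817, ΔT = 2.5/(1−0.87817) = 20.5204 °C.
Without ice-albedo: g' = 0.72217, ΔT' = 2.5/(1−0.72217) = 8.9983 °C.
Change = 8.9983 − 20.5204 = -11.52 °C.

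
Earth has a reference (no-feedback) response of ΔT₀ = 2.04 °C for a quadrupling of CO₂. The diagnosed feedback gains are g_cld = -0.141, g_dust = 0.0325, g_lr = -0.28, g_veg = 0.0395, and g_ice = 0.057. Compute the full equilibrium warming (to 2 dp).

1.58 °C

Total gain g = -0.141 + 0.0325 − 0.28 + 0.0395 + 0.057 = -0.292.
Amplification A = 1/(1 + 0.292) = 0.774.
ΔT = 2.04 × 0.774 = 1.58 °C.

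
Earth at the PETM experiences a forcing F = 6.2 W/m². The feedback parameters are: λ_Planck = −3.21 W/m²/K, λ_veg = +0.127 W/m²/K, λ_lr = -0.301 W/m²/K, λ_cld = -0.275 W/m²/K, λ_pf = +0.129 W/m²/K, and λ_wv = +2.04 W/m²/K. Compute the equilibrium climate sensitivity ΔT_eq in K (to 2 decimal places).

4.16 K

Net feedback parameter λ = (−3.21) + (+0.127) + (-0.301) + (-0.275) + (+0.129) + (+2.04) = -1.49 W/m²/K.
ΔT = −F/λ = −6.2/(-1.49) = 4.16 K.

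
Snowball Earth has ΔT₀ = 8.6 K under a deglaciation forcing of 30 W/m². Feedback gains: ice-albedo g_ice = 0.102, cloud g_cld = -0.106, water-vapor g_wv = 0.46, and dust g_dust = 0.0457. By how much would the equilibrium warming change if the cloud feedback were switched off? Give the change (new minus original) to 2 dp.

4.66 K

Original: g = 0.5017, ΔT = 8.6/(1−0.5017) = 17.2587 K.
Without cloud: g' = 0.6077, ΔT' = 8.6/(1−0.6077) = 21.9220 K.
Change = 21.9220 − 17.2587 = 4.66 K.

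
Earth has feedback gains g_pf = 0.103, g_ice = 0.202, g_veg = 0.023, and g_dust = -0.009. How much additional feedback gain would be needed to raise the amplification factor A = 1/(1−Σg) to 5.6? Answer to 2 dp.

Current total gain = 0.319.
Target gain for A = 5.6: g* = 1 − 1/5.6 = 0.8214.
Additional gain needed = 0.8214 − 0.319 = 0.50.

0.50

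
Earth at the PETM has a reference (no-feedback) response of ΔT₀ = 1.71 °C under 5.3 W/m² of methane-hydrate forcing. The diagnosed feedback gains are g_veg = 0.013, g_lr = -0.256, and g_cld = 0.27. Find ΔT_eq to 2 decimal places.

1.76 °C

Total gain g = 0.013 − 0.256 + 0.27 = 0.027.
Amplification A = 1/(1 − 0.027) = 1.028.
ΔT = 1.71 × 1.028 = 1.76 °C.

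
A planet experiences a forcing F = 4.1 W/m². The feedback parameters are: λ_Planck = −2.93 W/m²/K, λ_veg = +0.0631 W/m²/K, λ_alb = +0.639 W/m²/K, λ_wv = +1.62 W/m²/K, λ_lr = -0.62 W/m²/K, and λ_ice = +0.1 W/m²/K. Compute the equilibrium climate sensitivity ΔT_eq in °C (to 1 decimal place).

Net feedback parameter λ = (−2.93) + (+0.0631) + (+0.639) + (+1.62) + (-0.62) + (+0.1) = -1.1279 W/m²/K.
ΔT = −F/λ = −4.1/(-1.1279) = 3.6 °C.

3.6 °C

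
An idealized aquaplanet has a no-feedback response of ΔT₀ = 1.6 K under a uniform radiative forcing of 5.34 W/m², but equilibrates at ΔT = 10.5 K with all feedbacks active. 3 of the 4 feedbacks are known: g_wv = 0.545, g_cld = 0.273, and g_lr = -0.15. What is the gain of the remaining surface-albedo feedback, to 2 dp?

Amplification A = ΔT/ΔT₀ = 10.5/1.6 = 6.562.
Total gain g = 1 − 1/A = 1 − 1/6.562 = 0.8476.
Known gains sum to 0.545 + 0.273 − 0.15 = 0.668.
g_alb = 0.8476 − 0.668 = 0.18.

0.18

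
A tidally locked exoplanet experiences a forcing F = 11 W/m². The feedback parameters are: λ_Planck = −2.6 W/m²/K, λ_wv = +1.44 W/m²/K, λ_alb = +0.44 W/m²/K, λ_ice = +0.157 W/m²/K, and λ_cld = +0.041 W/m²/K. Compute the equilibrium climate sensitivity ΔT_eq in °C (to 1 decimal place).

Net feedback parameter λ = (−2.6) + (+1.44) + (+0.44) + (+0.157) + (+0.041) = -0.522 W/m²/K.
ΔT = −F/λ = −11/(-0.522) = 21.1 °C.

21.1 °C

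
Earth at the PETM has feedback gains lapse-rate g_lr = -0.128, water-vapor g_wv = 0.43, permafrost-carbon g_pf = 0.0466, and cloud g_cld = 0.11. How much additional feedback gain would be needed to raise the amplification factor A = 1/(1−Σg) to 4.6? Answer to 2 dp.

Current total gain = 0.4586.
Target gain for A = 4.6: g* = 1 − 1/4.6 = 0.7826.
Additional gain needed = 0.7826 − 0.4586 = 0.32.

0.32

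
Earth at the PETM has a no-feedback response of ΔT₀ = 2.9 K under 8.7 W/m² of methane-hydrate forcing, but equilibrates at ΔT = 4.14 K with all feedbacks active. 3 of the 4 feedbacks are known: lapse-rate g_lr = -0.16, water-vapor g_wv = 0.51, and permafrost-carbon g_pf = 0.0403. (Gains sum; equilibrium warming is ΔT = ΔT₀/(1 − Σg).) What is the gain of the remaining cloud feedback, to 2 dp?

-0.09

Amplification A = ΔT/ΔT₀ = 4.14/2.9 = 1.428.
Total gain g = 1 − 1/A = 1 − 1/1.428 = 0.2997.
Known gains sum to -0.16 + 0.51 + 0.0403 = 0.3903.
g_cld = 0.2997 − 0.3903 = -0.09.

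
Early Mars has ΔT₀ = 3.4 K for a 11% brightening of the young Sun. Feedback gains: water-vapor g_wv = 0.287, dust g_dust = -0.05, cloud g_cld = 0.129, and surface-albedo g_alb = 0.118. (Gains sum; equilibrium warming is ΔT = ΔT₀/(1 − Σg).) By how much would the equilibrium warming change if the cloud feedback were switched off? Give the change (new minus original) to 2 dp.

Original: g = 0.484, ΔT = 3.4/(1−0.484) = 6.5891 K.
Without cloud: g' = 0.355, ΔT' = 3.4/(1−0.355) = 5.2713 K.
Change = 5.2713 − 6.5891 = -1.32 K.

-1.32 K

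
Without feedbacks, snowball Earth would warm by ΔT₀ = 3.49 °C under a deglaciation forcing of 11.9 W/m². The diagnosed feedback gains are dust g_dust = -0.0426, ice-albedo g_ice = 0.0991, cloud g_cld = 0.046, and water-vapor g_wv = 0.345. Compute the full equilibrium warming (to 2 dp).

Total gain g = -0.0426 + 0.0991 + 0.046 + 0.345 = 0.4475.
Amplification A = 1/(1 − 0.4475) = 1.81.
ΔT = 3.49 × 1.81 = 6.32 °C.

6.32 °C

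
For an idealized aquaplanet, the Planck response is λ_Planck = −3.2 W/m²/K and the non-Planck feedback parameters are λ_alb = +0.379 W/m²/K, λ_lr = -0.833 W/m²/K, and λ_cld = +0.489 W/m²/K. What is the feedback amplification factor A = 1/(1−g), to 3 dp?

1.011

Convert to gains: g_alb = 0.379/3.2 = 0.1184; g_lr = -0.833/3.2 = -0.2603; g_cld = 0.489/3.2 = 0.1528.
Total gain g = 0.0109.
A = 1/(1 − 0.0109) = 1.011.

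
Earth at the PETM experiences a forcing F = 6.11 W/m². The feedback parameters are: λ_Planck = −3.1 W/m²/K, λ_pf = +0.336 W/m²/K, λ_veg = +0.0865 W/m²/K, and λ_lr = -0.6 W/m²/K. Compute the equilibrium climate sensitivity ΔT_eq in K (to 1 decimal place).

1.9 K

Net feedback parameter λ = (−3.1) + (+0.336) + (+0.0865) + (-0.6) = -3.2775 W/m²/K.
ΔT = −F/λ = −6.11/(-3.2775) = 1.9 K.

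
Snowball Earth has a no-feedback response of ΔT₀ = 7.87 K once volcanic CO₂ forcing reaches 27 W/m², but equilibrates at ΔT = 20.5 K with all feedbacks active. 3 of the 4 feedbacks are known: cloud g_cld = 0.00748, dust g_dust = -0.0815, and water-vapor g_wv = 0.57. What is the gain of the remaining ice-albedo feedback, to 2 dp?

0.12

Amplification A = ΔT/ΔT₀ = 20.5/7.87 = 2.605.
Total gain g = 1 − 1/A = 1 − 1/2.605 = 0.6161.
Known gains sum to 0.00748 − 0.0815 + 0.57 = 0.49598.
g_ice = 0.6161 − 0.49598 = 0.12.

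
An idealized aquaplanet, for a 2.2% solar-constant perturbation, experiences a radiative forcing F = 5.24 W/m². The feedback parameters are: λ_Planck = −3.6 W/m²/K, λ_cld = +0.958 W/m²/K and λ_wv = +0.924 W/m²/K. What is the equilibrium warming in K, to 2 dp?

3.05 K

Net feedback parameter λ = (−3.6) + (+0.958) + (+0.924) = -1.718 W/m²/K.
ΔT = −F/λ = −5.24/(-1.718) = 3.05 K.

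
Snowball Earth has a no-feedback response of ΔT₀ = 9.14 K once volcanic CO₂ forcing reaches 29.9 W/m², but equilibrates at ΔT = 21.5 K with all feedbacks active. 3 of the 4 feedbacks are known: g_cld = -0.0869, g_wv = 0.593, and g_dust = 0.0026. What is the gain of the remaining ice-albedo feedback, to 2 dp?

0.07

Amplification A = ΔT/ΔT₀ = 21.5/9.14 = 2.352.
Total gain g = 1 − 1/A = 1 − 1/2.352 = 0.5748.
Known gains sum to -0.0869 + 0.593 + 0.0026 = 0.5087.
g_ice = 0.5748 − 0.5087 = 0.07.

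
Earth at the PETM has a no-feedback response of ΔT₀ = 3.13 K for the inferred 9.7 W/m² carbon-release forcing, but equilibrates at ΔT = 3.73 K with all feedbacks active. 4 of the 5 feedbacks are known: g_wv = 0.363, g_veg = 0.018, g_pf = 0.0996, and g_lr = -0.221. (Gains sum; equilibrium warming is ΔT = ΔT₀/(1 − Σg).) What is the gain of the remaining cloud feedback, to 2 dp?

Amplification A = ΔT/ΔT₀ = 3.73/3.13 = 1.192.
Total gain g = 1 − 1/A = 1 − 1/1.192 = 0.1611.
Known gains sum to 0.363 + 0.018 + 0.0996 − 0.221 = 0.2596.
g_cld = 0.1611 − 0.2596 = -0.10.

-0.10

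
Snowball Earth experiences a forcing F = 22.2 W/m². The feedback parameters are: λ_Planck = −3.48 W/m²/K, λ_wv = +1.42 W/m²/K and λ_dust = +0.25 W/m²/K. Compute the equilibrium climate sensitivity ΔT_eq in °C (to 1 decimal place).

12.3 °C

Net feedback parameter λ = (−3.48) + (+1.42) + (+0.25) = -1.81 W/m²/K.
ΔT = −F/λ = −22.2/(-1.81) = 12.3 °C.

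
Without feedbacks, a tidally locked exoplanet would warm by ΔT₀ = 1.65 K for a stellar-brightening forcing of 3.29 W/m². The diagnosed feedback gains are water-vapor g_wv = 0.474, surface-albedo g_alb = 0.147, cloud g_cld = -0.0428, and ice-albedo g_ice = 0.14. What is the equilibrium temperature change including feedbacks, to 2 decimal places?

Total gain g = 0.474 + 0.147 − 0.0428 + 0.14 = 0.7182.
Amplification A = 1/(1 − 0.7182) = 3.549.
ΔT = 1.65 × 3.549 = 5.86 K.

5.86 K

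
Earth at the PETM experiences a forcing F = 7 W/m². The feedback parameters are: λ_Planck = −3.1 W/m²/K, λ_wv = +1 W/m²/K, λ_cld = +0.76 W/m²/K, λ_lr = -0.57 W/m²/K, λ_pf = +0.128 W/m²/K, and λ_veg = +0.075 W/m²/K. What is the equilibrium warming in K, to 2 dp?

Net feedback parameter λ = (−3.1) + (+1) + (+0.76) + (-0.57) + (+0.128) + (+0.075) = -1.707 W/m²/K.
ΔT = −F/λ = −7/(-1.707) = 4.10 K.

4.10 K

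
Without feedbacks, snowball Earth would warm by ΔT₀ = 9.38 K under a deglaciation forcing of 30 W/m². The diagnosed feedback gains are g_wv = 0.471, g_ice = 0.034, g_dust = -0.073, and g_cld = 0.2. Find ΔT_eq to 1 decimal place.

25.5 K

Total gain g = 0.471 + 0.034 − 0.073 + 0.2 = 0.632.
Amplification A = 1/(1 − 0.632) = 2.717.
ΔT = 9.38 × 2.717 = 25.5 K.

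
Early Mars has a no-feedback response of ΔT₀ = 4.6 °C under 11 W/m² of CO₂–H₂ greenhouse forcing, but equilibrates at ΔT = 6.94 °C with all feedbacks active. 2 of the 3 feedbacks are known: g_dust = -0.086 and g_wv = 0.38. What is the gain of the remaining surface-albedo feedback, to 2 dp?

0.04

Amplification A = ΔT/ΔT₀ = 6.94/4.6 = 1.509.
Total gain g = 1 − 1/A = 1 − 1/1.509 = 0.3373.
Known gains sum to -0.086 + 0.38 = 0.294.
g_alb = 0.3373 − 0.294 = 0.04.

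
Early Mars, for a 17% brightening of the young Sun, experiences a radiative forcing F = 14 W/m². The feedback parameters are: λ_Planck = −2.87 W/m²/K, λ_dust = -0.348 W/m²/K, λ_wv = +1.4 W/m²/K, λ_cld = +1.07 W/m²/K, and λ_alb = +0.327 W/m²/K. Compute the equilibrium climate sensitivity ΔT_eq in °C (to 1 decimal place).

33.3 °C

Net feedback parameter λ = (−2.87) + (-0.348) + (+1.4) + (+1.07) + (+0.327) = -0.421 W/m²/K.
ΔT = −F/λ = −14/(-0.421) = 33.3 °C.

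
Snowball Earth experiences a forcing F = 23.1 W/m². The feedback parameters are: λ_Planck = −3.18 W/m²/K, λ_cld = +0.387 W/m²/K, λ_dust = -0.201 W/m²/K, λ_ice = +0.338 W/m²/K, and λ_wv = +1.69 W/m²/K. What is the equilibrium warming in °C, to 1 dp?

Net feedback parameter λ = (−3.18) + (+0.387) + (-0.201) + (+0.338) + (+1.69) = -0.966 W/m²/K.
ΔT = −F/λ = −23.1/(-0.966) = 23.9 °C.

23.9 °C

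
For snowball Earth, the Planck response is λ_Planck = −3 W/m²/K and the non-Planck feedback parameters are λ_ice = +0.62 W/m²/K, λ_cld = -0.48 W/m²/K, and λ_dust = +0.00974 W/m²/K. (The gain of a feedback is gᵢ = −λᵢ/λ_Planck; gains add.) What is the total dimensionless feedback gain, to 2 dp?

0.05

Convert to gains: g_ice = 0.62/3 = 0.2067; g_cld = -0.48/3 = -0.16; g_dust = 0.00974/3 = 0.003247.
Total gain g = 0.049947.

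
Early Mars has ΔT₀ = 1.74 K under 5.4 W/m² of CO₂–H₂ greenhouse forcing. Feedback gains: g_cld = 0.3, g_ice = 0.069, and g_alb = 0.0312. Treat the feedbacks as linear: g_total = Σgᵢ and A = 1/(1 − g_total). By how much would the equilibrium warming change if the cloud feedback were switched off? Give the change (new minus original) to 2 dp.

Original: g = 0.4002, ΔT = 1.74/(1−0.4002) = 2.9010 K.
Without cloud: g' = 0.1002, ΔT' = 1.74/(1−0.1002) = 1.9338 K.
Change = 1.9338 − 2.9010 = -0.97 K.

-0.97 K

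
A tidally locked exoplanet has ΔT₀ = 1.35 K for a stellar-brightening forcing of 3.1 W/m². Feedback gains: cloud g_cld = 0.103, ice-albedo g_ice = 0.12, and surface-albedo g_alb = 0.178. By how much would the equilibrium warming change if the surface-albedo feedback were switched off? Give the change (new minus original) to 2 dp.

-0.52 K

Original: g = 0.401, ΔT = 1.35/(1−0.401) = 2.2538 K.
Without surface-albedo: g' = 0.223, ΔT' = 1.35/(1−0.223) = 1.7375 K.
Change = 1.7375 − 2.2538 = -0.52 K.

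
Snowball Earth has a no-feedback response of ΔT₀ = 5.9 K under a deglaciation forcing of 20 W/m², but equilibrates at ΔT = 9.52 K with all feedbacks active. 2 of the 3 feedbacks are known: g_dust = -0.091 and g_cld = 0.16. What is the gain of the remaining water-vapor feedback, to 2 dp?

0.31

Amplification A = ΔT/ΔT₀ = 9.52/5.9 = 1.614.
Total gain g = 1 − 1/A = 1 − 1/1.614 = 0.3804.
Known gains sum to -0.091 + 0.16 = 0.069.
g_wv = 0.3804 − 0.069 = 0.31.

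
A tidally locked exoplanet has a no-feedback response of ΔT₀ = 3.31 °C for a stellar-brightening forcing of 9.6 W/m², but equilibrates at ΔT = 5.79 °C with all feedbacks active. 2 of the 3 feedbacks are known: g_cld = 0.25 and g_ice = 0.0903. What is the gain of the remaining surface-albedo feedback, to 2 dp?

0.09

Amplification A = ΔT/ΔT₀ = 5.79/3.31 = 1.749.
Total gain g = 1 − 1/A = 1 − 1/1.749 = 0.4282.
Known gains sum to 0.25 + 0.0903 = 0.3403.
g_alb = 0.4282 − 0.3403 = 0.09.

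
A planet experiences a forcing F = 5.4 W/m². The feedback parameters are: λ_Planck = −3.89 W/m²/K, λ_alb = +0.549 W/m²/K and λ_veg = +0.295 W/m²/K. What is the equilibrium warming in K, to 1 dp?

Net feedback parameter λ = (−3.89) + (+0.549) + (+0.295) = -3.046 W/m²/K.
ΔT = −F/λ = −5.4/(-3.046) = 1.8 K.

1.8 K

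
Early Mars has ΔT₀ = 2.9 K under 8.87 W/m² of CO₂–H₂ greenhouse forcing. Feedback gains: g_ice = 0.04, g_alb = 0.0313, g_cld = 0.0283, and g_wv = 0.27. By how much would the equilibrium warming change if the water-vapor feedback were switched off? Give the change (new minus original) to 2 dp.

Original: g = 0.3696, ΔT = 2.9/(1−0.3696) = 4.6003 K.
Without water-vapor: g' = 0.0996, ΔT' = 2.9/(1−0.0996) = 3.2208 K.
Change = 3.2208 − 4.6003 = -1.38 K.

-1.38 K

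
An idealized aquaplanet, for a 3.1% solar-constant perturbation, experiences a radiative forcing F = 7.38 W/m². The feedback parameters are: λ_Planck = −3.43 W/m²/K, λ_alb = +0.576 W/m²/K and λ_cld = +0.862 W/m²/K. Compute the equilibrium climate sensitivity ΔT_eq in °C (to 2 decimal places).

3.70 °C

Net feedback parameter λ = (−3.43) + (+0.576) + (+0.862) = -1.992 W/m²/K.
ΔT = −F/λ = −7.38/(-1.992) = 3.70 °C.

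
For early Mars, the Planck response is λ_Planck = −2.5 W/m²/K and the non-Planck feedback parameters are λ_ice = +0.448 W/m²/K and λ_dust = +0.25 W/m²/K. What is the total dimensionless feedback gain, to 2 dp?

0.28

Convert to gains: g_ice = 0.448/2.5 = 0.1792; g_dust = 0.25/2.5 = 0.1.
Total gain g = 0.2792.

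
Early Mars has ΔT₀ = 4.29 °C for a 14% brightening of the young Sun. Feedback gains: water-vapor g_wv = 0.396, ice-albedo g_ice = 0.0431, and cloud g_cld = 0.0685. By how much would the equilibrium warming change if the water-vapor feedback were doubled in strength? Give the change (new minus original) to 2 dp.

Original: g = 0.5076, ΔT = 4.29/(1−0.5076) = 8.7124 °C.
With doubled water-vapor: g' = 0.9036, ΔT' = 4.29/(1−0.9036) = 44.5021 °C.
Change = 44.5021 − 8.7124 = 35.79 °C.

35.79 °C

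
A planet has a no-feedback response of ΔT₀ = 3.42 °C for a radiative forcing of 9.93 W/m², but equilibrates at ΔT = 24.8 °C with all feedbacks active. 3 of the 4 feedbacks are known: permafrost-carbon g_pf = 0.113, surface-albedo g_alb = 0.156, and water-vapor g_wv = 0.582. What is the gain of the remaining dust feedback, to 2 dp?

0.01

Amplification A = ΔT/ΔT₀ = 24.8/3.42 = 7.251.
Total gain g = 1 − 1/A = 1 − 1/7.251 = 0.8621.
Known gains sum to 0.113 + 0.156 + 0.582 = 0.851.
g_dust = 0.8621 − 0.851 = 0.01.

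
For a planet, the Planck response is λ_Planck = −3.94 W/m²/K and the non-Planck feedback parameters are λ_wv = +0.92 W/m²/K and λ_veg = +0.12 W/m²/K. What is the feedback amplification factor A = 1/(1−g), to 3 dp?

1.359

Convert to gains: g_wv = 0.92/3.94 = 0.2335; g_veg = 0.12/3.94 = 0.03046.
Total gain g = 0.26396.
A = 1/(1 − 0.26396) = 1.359.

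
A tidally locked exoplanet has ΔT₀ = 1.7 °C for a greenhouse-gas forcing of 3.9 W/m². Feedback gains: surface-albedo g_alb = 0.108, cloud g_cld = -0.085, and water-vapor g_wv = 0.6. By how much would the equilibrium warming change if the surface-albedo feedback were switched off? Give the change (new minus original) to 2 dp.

Original: g = 0.623, ΔT = 1.7/(1−0.623) = 4.5093 °C.
Without surface-albedo: g' = 0.515, ΔT' = 1.7/(1−0.515) = 3.5052 °C.
Change = 3.5052 − 4.5093 = -1.00 °C.

-1.00 °C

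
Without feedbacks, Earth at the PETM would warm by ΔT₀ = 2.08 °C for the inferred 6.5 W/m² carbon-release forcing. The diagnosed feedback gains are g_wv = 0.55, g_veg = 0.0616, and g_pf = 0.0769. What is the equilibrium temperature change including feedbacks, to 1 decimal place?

6.7 °C

Total gain g = 0.55 + 0.0616 + 0.0769 = 0.6885.
Amplification A = 1/(1 − 0.6885) = 3.21.
ΔT = 2.08 × 3.21 = 6.7 °C.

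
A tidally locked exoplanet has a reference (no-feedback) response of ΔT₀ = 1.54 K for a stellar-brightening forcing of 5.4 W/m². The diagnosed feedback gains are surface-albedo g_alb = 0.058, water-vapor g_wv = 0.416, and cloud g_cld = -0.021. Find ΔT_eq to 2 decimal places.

Total gain g = 0.058 + 0.416 − 0.021 = 0.453.
Amplification A = 1/(1 − 0.453) = 1.828.
ΔT = 1.54 × 1.828 = 2.82 K.

2.82 K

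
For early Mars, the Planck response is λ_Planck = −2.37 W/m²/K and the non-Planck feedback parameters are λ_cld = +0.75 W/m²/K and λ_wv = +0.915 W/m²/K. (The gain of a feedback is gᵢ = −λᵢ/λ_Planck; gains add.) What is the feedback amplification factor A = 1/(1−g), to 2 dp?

3.36

Convert to gains: g_cld = 0.75/2.37 = 0.3165; g_wv = 0.915/2.37 = 0.3861.
Total gain g = 0.7026.
A = 1/(1 − 0.7026) = 3.36.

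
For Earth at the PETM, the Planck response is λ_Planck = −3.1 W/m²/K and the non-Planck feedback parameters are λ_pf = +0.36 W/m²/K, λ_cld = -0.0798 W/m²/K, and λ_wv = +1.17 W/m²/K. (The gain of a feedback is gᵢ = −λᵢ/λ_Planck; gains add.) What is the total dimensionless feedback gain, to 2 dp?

0.47

Convert to gains: g_pf = 0.36/3.1 = 0.1161; g_cld = -0.0798/3.1 = -0.02574; g_wv = 1.17/3.1 = 0.3774.
Total gain g = 0.46776.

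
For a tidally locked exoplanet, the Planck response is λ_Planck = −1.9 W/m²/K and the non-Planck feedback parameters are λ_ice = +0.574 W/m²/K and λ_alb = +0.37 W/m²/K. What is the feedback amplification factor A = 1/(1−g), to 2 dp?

Convert to gains: g_ice = 0.574/1.9 = 0.3021; g_alb = 0.37/1.9 = 0.1947.
Total gain g = 0.4968.
A = 1/(1 − 0.4968) = 1.99.

1.99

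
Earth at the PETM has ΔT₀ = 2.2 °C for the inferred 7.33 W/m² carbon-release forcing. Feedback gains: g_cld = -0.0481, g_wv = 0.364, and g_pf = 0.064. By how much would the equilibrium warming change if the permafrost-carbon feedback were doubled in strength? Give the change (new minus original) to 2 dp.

Original: g = 0.3799, ΔT = 2.2/(1−0.3799) = 3.5478 °C.
With doubled permafrost-carbon: g' = 0.4439, ΔT' = 2.2/(1−0.4439) = 3.9561 °C.
Change = 3.9561 − 3.5478 = 0.41 °C.

0.41 °C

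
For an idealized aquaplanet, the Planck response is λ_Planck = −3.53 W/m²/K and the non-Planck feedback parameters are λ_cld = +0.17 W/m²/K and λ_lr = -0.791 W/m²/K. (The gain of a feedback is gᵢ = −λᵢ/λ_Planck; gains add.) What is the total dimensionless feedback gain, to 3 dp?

Convert to gains: g_cld = 0.17/3.53 = 0.04816; g_lr = -0.791/3.53 = -0.2241.
Total gain g = -0.17594.

-0.176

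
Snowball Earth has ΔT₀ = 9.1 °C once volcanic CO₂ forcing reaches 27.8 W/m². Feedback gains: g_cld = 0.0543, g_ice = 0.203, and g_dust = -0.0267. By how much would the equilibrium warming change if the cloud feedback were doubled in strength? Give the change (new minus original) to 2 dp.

0.90 °C

Original: g = 0.2306, ΔT = 9.1/(1−0.2306) = 11.8274 °C.
With doubled cloud: g' = 0.2849, ΔT' = 9.1/(1−0.2849) = 12.7255 °C.
Change = 12.7255 − 11.8274 = 0.90 °C.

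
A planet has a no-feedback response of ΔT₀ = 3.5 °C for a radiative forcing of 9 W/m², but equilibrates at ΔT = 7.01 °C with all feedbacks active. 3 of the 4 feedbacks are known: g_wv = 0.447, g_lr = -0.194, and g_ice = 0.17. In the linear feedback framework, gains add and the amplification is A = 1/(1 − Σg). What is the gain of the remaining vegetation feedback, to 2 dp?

Amplification A = ΔT/ΔT₀ = 7.01/3.5 = 2.003.
Total gain g = 1 − 1/A = 1 − 1/2.003 = 0.5007.
Known gains sum to 0.447 − 0.194 + 0.17 = 0.423.
g_veg = 0.5007 − 0.423 = 0.08.

0.08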